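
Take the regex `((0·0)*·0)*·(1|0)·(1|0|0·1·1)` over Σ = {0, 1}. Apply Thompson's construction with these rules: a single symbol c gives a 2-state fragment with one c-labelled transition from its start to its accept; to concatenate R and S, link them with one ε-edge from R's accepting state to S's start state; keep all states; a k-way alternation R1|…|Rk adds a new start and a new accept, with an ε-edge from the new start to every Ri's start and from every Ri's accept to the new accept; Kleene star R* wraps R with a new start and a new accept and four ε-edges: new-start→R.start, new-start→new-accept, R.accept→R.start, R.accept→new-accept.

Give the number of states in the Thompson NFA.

28

Building bottom-up:
Each of the 10 symbol leaves contributes a 2-state fragment.
  0·0 = 4 states
  (0·0)* = 6 states
  (0·0)*·0 = 8 states
  ((0·0)*·0)* = 10 states
  1|0 = 6 states
  0·1·1 = 6 states
  1|0|0·1·1 = 12 states
  ((0·0)*·0)*·(1|0)·(1|0|0·1·1) = 28 states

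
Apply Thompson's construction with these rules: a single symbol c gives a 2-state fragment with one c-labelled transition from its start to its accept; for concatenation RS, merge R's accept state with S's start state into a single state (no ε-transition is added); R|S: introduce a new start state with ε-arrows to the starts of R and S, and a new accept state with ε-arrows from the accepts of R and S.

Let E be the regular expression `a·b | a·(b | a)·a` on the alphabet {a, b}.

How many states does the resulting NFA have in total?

Recursing over subexpressions:
Each of the 6 symbol leaves contributes a 2-state fragment.
  a·b → 3 states
  b | a → 6 states
  a·(b | a)·a → 8 states
  a·b | a·(b | a)·a → 13 states

13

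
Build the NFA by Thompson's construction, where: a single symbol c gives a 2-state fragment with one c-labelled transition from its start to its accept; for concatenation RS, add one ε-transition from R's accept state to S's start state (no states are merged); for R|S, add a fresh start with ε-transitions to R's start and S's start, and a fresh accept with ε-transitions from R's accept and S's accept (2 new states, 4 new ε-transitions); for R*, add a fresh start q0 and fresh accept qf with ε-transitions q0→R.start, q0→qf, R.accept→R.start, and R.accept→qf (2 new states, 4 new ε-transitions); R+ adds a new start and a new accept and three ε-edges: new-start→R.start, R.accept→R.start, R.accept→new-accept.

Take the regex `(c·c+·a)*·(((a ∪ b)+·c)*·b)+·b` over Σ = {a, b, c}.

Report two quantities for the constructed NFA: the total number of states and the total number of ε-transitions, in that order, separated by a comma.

Bottom-up over the parse tree:
Each of the 8 symbol leaves contributes 2 states and 0 ε-transitions.
  c+ : 4 states, 3 ε-transitions
  c·c+·a : 8 states, 5 ε-transitions
  (c·c+·a)* : 10 states, 9 ε-transitions
  a ∪ b : 6 states, 4 ε-transitions
  (a ∪ b)+ : 8 states, 7 ε-transitions
  (a ∪ b)+·c : 10 states, 8 ε-transitions
  ((a ∪ b)+·c)* : 12 states, 12 ε-transitions
  ((a ∪ b)+·c)*·b : 14 states, 13 ε-transitions
  (((a ∪ b)+·c)*·b)+ : 16 states, 16 ε-transitions
  (c·c+·a)*·(((a ∪ b)+·c)*·b)+·b : 28 states, 27 ε-transitions

28, 27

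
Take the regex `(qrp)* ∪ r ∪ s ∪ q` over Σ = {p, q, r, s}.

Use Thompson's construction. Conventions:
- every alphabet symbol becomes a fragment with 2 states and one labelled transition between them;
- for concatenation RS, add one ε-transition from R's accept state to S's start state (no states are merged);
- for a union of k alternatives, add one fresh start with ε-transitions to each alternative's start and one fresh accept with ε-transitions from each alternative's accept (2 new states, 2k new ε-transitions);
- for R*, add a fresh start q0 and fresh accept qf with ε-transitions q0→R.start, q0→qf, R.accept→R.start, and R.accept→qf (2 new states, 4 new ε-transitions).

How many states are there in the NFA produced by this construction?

16

Bottom-up over the parse tree:
Each of the 6 symbol leaves contributes a 2-state fragment.
  qrp — 6 states
  (qrp)* — 8 states
  (qrp)* ∪ r ∪ s ∪ q — 16 states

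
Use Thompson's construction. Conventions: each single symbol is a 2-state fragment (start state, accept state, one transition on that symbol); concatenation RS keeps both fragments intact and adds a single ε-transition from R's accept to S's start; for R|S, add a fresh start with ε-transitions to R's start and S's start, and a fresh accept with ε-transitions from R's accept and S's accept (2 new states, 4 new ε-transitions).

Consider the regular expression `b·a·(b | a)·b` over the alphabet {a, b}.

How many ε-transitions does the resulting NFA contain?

7

Bottom-up over the parse tree:
Each of the 5 symbol leaves contributes 0 ε-transitions.
  b | a = 4 ε-transitions
  b·a·(b | a)·b = 7 ε-transitions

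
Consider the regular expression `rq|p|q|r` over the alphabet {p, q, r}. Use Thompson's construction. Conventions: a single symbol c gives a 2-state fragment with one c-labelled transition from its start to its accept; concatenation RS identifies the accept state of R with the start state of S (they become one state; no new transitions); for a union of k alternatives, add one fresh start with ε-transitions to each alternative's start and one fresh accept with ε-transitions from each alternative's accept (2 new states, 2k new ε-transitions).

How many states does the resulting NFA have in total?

Bottom-up over the parse tree:
Each of the 5 symbol leaves contributes a 2-state fragment.
  rq → 3 states
  rq|p|q|r → 11 states

11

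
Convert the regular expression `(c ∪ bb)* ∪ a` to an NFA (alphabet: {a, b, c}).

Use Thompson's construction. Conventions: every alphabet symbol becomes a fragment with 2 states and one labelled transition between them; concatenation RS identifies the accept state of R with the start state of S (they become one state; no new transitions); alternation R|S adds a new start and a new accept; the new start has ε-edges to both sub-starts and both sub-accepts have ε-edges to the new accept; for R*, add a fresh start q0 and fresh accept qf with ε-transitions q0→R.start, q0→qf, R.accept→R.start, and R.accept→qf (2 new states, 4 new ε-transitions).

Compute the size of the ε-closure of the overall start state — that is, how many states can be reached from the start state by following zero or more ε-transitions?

8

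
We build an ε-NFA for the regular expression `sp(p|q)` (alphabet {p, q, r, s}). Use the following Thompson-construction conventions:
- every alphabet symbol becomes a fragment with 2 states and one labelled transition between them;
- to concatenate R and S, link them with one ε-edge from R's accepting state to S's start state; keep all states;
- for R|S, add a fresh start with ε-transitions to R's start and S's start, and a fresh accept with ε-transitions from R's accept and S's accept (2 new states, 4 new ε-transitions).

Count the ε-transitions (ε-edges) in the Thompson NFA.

6

Recursing over subexpressions:
Each of the 4 symbol leaves contributes 0 ε-transitions.
  p|q → 4 ε-transitions
  sp(p|q) → 6 ε-transitions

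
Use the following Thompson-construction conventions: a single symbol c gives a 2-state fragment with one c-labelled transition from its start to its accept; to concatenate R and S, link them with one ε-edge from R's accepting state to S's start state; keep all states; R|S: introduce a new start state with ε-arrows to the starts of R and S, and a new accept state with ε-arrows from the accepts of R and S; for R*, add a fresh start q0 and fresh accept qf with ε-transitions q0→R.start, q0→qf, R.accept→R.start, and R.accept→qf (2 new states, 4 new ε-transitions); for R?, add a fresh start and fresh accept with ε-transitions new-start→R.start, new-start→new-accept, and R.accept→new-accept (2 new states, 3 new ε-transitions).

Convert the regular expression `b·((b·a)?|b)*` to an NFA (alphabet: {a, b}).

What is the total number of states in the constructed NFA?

14

By structural recursion:
Each of the 4 symbol leaves contributes a 2-state fragment.
  b·a → 4 states
  (b·a)? → 6 states
  (b·a)?|b → 10 states
  ((b·a)?|b)* → 12 states
  b·((b·a)?|b)* → 14 states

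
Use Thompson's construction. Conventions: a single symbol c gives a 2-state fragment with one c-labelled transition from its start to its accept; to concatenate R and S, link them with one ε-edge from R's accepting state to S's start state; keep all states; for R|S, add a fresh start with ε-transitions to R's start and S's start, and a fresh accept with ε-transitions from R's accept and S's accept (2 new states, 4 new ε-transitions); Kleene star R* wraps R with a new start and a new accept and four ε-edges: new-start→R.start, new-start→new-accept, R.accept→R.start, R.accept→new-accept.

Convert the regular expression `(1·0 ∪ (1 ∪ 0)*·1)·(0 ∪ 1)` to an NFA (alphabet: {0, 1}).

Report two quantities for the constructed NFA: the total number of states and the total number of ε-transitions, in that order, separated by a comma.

22, 19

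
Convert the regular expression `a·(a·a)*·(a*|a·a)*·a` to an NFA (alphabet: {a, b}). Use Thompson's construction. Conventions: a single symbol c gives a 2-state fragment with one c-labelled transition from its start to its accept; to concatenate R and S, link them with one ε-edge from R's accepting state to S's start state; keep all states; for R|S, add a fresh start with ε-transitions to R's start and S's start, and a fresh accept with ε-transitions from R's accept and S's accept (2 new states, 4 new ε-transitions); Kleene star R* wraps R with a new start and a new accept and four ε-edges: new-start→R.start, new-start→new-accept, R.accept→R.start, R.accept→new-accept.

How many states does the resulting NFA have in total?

Recursing over subexpressions:
Each of the 7 symbol leaves contributes a 2-state fragment.
  a·a : 4 states
  (a·a)* : 6 states
  a* : 4 states
  a·a : 4 states
  a*|a·a : 10 states
  (a*|a·a)* : 12 states
  a·(a·a)*·(a*|a·a)*·a : 22 states

22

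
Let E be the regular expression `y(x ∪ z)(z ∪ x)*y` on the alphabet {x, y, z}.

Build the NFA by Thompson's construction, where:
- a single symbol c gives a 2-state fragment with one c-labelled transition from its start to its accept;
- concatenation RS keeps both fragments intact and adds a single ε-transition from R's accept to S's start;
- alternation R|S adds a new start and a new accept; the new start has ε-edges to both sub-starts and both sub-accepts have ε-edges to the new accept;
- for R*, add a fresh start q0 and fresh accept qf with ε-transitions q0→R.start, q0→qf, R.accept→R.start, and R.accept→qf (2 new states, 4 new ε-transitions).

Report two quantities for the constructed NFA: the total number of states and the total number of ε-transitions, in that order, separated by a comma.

Bottom-up over the parse tree:
Each of the 6 symbol leaves contributes 2 states and 0 ε-transitions.
  x ∪ z → 6 states, 4 ε-transitions
  z ∪ x → 6 states, 4 ε-transitions
  (z ∪ x)* → 8 states, 8 ε-transitions
  y(x ∪ z)(z ∪ x)*y → 18 states, 15 ε-transitions

18, 15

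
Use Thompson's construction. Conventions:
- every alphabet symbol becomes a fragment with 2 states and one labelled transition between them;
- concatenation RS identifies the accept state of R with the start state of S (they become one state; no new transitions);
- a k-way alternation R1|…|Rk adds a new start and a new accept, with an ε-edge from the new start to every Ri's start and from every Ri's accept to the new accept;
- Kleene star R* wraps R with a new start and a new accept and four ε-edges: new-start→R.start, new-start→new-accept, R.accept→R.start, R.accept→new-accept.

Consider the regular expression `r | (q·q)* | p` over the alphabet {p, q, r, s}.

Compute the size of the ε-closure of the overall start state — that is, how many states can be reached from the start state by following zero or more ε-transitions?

Compute the ε-closure size of each fragment's start state recursively; a symbol fragment's start has no outgoing ε-edge, so its closure is just itself (size 1).
  q·q — same as the first factor's closure: |ε-closure| = 1
  (q·q)* — the star's fresh start ε-reaches both the body's start and the fresh accept: |ε-closure| = 2 + 1 = 3
  r | (q·q)* | p — new start ε-reaches every alternative's start; at least one alternative accepts ε, so the union's new accept is reached too: |ε-closure| = 1 + 1 + 3 + 1 + 1 = 7

7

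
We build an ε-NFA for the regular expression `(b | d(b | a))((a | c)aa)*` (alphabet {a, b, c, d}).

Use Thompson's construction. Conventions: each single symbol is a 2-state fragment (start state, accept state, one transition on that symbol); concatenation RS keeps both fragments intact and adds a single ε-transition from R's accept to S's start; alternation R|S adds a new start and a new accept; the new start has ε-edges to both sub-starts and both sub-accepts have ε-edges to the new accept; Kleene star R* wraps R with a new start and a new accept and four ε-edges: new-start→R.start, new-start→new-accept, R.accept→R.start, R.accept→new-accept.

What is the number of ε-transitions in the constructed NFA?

Recursing over subexpressions:
Each of the 8 symbol leaves contributes 0 ε-transitions.
  b | a = 4 ε-transitions
  d(b | a) = 5 ε-transitions
  b | d(b | a) = 9 ε-transitions
  a | c = 4 ε-transitions
  (a | c)aa = 6 ε-transitions
  ((a | c)aa)* = 10 ε-transitions
  (b | d(b | a))((a | c)aa)* = 20 ε-transitions

20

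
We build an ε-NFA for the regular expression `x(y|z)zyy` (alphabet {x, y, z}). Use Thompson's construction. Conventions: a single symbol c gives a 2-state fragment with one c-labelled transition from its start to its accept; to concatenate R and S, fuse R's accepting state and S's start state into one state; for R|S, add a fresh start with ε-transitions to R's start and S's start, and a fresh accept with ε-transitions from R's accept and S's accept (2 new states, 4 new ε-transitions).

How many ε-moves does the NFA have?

Recursing over subexpressions:
Each of the 6 symbol leaves contributes 0 ε-transitions.
  y|z = 4 ε-transitions
  x(y|z)zyy = 4 ε-transitions

4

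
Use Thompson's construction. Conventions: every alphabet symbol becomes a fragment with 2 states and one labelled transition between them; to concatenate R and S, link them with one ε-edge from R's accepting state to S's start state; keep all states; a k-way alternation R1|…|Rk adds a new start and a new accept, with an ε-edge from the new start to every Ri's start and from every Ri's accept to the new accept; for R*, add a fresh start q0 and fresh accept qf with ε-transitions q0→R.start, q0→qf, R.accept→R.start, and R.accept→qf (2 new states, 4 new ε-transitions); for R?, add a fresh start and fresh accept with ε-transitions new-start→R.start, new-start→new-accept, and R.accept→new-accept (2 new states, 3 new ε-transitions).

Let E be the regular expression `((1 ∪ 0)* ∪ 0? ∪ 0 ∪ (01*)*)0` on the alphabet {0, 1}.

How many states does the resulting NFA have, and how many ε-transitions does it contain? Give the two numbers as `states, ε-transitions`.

26, 29

Bottom-up over the parse tree:
Each of the 7 symbol leaves contributes 2 states and 0 ε-transitions.
  1 ∪ 0 = 6 states, 4 ε-transitions
  (1 ∪ 0)* = 8 states, 8 ε-transitions
  0? = 4 states, 3 ε-transitions
  1* = 4 states, 4 ε-transitions
  01* = 6 states, 5 ε-transitions
  (01*)* = 8 states, 9 ε-transitions
  (1 ∪ 0)* ∪ 0? ∪ 0 ∪ (01*)* = 24 states, 28 ε-transitions
  ((1 ∪ 0)* ∪ 0? ∪ 0 ∪ (01*)*)0 = 26 states, 29 ε-transitions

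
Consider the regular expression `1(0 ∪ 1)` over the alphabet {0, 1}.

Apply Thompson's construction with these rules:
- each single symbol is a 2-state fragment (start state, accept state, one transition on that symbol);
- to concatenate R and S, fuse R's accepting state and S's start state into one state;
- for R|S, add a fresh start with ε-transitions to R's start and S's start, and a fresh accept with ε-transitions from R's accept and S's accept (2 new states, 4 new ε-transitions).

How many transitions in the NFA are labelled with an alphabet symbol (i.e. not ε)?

3

By structural recursion:
Each of the 3 symbol leaves contributes exactly 1 symbol transition.
  0 ∪ 1 = 2 symbol transitions
  1(0 ∪ 1) = 3 symbol transitions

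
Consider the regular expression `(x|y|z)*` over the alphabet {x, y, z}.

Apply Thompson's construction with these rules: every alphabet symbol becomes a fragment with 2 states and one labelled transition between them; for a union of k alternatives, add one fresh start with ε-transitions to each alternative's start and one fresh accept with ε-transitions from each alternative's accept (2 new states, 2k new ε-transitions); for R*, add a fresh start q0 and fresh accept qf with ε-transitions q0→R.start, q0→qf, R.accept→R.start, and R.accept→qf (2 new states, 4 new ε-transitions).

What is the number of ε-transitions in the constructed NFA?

10

Per subexpression:
Each of the 3 symbol leaves contributes 0 ε-transitions.
  x|y|z → 6 ε-transitions
  (x|y|z)* → 10 ε-transitions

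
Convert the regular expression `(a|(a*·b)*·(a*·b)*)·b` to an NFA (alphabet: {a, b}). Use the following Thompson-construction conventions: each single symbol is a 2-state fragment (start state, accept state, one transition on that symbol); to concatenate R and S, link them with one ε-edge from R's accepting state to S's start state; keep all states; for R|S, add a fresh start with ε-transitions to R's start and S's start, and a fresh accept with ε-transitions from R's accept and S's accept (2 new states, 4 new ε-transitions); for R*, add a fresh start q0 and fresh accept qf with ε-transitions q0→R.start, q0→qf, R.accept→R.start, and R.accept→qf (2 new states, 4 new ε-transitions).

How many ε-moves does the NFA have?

Bottom-up over the parse tree:
Each of the 6 symbol leaves contributes 0 ε-transitions.
  a* → 4 ε-transitions
  a*·b → 5 ε-transitions
  (a*·b)* → 9 ε-transitions
  a* → 4 ε-transitions
  a*·b → 5 ε-transitions
  (a*·b)* → 9 ε-transitions
  (a*·b)*·(a*·b)* → 19 ε-transitions
  a|(a*·b)*·(a*·b)* → 23 ε-transitions
  (a|(a*·b)*·(a*·b)*)·b → 24 ε-transitions

24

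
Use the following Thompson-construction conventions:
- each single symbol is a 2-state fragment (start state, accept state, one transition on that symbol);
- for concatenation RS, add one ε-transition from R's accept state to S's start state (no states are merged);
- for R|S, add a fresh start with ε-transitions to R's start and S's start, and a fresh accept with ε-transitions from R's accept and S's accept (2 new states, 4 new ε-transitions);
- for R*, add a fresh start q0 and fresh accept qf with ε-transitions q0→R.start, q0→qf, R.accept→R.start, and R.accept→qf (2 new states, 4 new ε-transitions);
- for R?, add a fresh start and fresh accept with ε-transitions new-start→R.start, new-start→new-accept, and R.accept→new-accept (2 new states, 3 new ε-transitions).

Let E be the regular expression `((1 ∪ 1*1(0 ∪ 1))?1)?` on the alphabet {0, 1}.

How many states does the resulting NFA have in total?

22

Building bottom-up:
Each of the 6 symbol leaves contributes a 2-state fragment.
  1* = 4 states
  0 ∪ 1 = 6 states
  1*1(0 ∪ 1) = 12 states
  1 ∪ 1*1(0 ∪ 1) = 16 states
  (1 ∪ 1*1(0 ∪ 1))? = 18 states
  (1 ∪ 1*1(0 ∪ 1))?1 = 20 states
  ((1 ∪ 1*1(0 ∪ 1))?1)? = 22 states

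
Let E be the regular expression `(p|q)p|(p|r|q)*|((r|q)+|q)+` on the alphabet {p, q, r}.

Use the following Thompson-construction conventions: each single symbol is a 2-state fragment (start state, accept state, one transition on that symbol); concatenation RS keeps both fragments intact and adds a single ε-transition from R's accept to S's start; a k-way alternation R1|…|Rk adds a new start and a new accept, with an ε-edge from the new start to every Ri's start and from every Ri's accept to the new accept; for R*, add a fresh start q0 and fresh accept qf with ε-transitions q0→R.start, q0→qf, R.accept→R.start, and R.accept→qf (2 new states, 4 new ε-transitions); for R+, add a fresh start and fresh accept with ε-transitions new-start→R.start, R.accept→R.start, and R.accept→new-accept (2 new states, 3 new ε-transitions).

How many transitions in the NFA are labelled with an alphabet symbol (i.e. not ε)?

9

Bottom-up over the parse tree:
Each of the 9 symbol leaves contributes exactly 1 symbol transition.
  p|q = 2 symbol transitions
  (p|q)p = 3 symbol transitions
  p|r|q = 3 symbol transitions
  (p|r|q)* = 3 symbol transitions
  r|q = 2 symbol transitions
  (r|q)+ = 2 symbol transitions
  (r|q)+|q = 3 symbol transitions
  ((r|q)+|q)+ = 3 symbol transitions
  (p|q)p|(p|r|q)*|((r|q)+|q)+ = 9 symbol transitions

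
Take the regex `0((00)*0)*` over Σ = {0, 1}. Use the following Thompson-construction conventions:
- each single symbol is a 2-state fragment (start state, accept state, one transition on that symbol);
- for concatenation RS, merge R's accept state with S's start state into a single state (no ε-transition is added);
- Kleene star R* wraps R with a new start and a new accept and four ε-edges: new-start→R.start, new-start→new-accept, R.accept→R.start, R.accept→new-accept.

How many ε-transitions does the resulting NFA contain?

Building bottom-up:
Each of the 4 symbol leaves contributes 0 ε-transitions.
  00 — 0 ε-transitions
  (00)* — 4 ε-transitions
  (00)*0 — 4 ε-transitions
  ((00)*0)* — 8 ε-transitions
  0((00)*0)* — 8 ε-transitions

8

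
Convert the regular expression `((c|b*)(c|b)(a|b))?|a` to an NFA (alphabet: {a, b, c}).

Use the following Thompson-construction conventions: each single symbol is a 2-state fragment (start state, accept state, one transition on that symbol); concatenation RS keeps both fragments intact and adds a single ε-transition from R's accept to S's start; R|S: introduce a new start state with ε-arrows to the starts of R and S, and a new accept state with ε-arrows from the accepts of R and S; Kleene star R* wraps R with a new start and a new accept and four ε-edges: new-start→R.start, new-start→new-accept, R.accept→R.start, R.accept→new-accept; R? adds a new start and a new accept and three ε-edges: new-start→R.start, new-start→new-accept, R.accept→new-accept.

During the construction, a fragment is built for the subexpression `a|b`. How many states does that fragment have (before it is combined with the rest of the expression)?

Fragment for `a|b`:
Each of the 2 symbol leaves contributes a 2-state fragment.
  a|b : 6 states

6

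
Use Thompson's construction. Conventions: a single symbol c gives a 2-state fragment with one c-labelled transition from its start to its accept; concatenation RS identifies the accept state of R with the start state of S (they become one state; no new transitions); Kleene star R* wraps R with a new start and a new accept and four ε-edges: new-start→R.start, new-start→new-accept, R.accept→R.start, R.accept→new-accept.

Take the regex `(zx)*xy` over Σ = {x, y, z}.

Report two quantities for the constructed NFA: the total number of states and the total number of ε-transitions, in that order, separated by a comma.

Recursing over subexpressions:
Each of the 4 symbol leaves contributes 2 states and 0 ε-transitions.
  zx : 3 states, 0 ε-transitions
  (zx)* : 5 states, 4 ε-transitions
  (zx)*xy : 7 states, 4 ε-transitions

7, 4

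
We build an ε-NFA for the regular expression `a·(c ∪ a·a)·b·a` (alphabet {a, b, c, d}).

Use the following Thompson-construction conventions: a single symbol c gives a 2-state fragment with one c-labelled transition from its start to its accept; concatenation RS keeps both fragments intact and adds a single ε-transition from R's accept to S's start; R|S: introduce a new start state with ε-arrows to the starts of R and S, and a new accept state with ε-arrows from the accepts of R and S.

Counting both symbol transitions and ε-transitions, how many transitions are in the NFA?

14

Bottom-up over the parse tree:
Each of the 6 symbol leaves contributes 1 transition (1 symbol, 0 ε).
  a·a : 3 transitions (2 symbol, 1 ε)
  c ∪ a·a : 8 transitions (3 symbol, 5 ε)
  a·(c ∪ a·a)·b·a : 14 transitions (6 symbol, 8 ε)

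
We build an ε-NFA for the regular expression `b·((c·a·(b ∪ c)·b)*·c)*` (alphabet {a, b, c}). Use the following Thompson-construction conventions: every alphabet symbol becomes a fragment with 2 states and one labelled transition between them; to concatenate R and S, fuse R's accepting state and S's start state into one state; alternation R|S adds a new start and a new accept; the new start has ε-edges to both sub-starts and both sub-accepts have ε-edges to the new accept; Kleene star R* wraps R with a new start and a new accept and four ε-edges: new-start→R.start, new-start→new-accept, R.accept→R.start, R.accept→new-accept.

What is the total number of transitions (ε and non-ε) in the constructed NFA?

19

Recursing over subexpressions:
Each of the 7 symbol leaves contributes 1 transition (1 symbol, 0 ε).
  b ∪ c = 6 transitions (2 symbol, 4 ε)
  c·a·(b ∪ c)·b = 9 transitions (5 symbol, 4 ε)
  (c·a·(b ∪ c)·b)* = 13 transitions (5 symbol, 8 ε)
  (c·a·(b ∪ c)·b)*·c = 14 transitions (6 symbol, 8 ε)
  ((c·a·(b ∪ c)·b)*·c)* = 18 transitions (6 symbol, 12 ε)
  b·((c·a·(b ∪ c)·b)*·c)* = 19 transitions (7 symbol, 12 ε)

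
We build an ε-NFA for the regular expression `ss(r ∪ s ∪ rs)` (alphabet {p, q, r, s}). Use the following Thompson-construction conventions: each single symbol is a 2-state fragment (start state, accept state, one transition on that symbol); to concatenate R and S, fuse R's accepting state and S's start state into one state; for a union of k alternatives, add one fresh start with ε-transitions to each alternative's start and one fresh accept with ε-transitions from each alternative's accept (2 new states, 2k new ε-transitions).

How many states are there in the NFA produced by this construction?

11

Recursing over subexpressions:
Each of the 6 symbol leaves contributes a 2-state fragment.
  rs — 3 states
  r ∪ s ∪ rs — 9 states
  ss(r ∪ s ∪ rs) — 11 states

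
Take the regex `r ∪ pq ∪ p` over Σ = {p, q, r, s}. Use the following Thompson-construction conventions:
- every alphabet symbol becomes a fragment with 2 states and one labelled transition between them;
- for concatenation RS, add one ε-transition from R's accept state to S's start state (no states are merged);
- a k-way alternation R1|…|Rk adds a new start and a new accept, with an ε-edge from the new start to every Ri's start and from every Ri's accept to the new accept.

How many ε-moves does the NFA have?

7

Building bottom-up:
Each of the 4 symbol leaves contributes 0 ε-transitions.
  pq = 1 ε-transition
  r ∪ pq ∪ p = 7 ε-transitions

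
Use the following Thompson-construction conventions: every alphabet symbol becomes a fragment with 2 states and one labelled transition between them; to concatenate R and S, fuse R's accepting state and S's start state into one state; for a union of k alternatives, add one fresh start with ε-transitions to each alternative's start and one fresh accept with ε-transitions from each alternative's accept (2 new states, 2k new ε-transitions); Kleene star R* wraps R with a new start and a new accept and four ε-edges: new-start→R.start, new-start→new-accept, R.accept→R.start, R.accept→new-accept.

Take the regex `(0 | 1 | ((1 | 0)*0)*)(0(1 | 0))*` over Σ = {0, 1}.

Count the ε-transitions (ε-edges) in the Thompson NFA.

Recursing over subexpressions:
Each of the 8 symbol leaves contributes 0 ε-transitions.
  1 | 0 : 4 ε-transitions
  (1 | 0)* : 8 ε-transitions
  (1 | 0)*0 : 8 ε-transitions
  ((1 | 0)*0)* : 12 ε-transitions
  0 | 1 | ((1 | 0)*0)* : 18 ε-transitions
  1 | 0 : 4 ε-transitions
  0(1 | 0) : 4 ε-transitions
  (0(1 | 0))* : 8 ε-transitions
  (0 | 1 | ((1 | 0)*0)*)(0(1 | 0))* : 26 ε-transitions

26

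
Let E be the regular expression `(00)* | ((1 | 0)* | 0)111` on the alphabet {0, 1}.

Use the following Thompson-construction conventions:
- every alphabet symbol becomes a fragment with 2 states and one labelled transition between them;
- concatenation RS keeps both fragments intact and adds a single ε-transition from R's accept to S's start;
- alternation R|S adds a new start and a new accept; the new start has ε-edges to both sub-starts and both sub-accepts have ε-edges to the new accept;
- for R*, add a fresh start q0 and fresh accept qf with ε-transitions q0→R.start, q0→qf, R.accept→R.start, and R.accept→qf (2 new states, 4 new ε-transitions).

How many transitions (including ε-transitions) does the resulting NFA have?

32

Per subexpression:
Each of the 8 symbol leaves contributes 1 transition (1 symbol, 0 ε).
  00 — 3 transitions (2 symbol, 1 ε)
  (00)* — 7 transitions (2 symbol, 5 ε)
  1 | 0 — 6 transitions (2 symbol, 4 ε)
  (1 | 0)* — 10 transitions (2 symbol, 8 ε)
  (1 | 0)* | 0 — 15 transitions (3 symbol, 12 ε)
  ((1 | 0)* | 0)111 — 21 transitions (6 symbol, 15 ε)
  (00)* | ((1 | 0)* | 0)111 — 32 transitions (8 symbol, 24 ε)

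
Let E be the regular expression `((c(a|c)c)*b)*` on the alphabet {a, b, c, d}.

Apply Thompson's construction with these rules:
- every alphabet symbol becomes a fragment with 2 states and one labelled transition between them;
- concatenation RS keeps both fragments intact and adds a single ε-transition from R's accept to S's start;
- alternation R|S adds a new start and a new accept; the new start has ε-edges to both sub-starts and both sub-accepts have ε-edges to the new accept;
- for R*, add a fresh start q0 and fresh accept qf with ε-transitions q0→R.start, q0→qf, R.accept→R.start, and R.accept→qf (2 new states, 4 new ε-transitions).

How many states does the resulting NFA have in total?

Building bottom-up:
Each of the 5 symbol leaves contributes a 2-state fragment.
  a|c → 6 states
  c(a|c)c → 10 states
  (c(a|c)c)* → 12 states
  (c(a|c)c)*b → 14 states
  ((c(a|c)c)*b)* → 16 states

16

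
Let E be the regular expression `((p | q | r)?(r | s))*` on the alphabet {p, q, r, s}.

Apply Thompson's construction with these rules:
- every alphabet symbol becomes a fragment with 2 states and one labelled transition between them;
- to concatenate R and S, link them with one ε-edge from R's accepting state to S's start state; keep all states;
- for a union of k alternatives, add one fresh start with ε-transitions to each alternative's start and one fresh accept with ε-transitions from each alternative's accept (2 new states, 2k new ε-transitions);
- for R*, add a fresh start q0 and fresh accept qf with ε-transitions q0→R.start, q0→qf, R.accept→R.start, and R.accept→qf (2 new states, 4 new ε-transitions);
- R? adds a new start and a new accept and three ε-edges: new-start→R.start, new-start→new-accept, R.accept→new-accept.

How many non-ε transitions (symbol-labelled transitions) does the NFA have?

By structural recursion:
Each of the 5 symbol leaves contributes exactly 1 symbol transition.
  p | q | r = 3 symbol transitions
  (p | q | r)? = 3 symbol transitions
  r | s = 2 symbol transitions
  (p | q | r)?(r | s) = 5 symbol transitions
  ((p | q | r)?(r | s))* = 5 symbol transitions

5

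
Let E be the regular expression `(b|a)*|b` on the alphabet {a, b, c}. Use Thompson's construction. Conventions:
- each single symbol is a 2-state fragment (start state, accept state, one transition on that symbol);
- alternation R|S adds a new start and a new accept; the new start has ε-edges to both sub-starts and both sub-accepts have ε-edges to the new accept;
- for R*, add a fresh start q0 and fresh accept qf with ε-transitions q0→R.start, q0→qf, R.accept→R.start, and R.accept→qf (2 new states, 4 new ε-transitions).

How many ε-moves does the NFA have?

12

Per subexpression:
Each of the 3 symbol leaves contributes 0 ε-transitions.
  b|a = 4 ε-transitions
  (b|a)* = 8 ε-transitions
  (b|a)*|b = 12 ε-transitions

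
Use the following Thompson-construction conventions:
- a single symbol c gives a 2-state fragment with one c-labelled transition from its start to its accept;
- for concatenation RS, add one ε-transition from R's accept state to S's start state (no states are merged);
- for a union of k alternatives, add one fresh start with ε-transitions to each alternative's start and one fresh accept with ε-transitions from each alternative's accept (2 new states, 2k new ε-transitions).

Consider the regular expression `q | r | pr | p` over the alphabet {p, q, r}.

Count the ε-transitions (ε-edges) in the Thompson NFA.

9

Bottom-up over the parse tree:
Each of the 5 symbol leaves contributes 0 ε-transitions.
  pr : 1 ε-transition
  q | r | pr | p : 9 ε-transitions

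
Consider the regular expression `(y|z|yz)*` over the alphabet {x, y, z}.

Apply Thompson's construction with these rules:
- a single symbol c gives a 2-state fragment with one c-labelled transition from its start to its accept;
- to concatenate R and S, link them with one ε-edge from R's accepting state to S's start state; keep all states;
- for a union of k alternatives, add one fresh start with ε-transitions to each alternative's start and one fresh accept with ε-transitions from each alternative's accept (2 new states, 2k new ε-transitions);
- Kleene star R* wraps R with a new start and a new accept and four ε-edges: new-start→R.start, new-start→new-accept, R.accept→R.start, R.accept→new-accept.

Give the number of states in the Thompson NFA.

12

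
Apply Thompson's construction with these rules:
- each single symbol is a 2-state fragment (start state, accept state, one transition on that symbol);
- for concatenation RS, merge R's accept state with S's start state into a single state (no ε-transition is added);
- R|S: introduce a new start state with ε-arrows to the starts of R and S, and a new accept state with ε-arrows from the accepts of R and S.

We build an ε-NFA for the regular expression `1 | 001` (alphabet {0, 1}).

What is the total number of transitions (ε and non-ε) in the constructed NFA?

8

By structural recursion:
Each of the 4 symbol leaves contributes 1 transition (1 symbol, 0 ε).
  001 : 3 transitions (3 symbol, 0 ε)
  1 | 001 : 8 transitions (4 symbol, 4 ε)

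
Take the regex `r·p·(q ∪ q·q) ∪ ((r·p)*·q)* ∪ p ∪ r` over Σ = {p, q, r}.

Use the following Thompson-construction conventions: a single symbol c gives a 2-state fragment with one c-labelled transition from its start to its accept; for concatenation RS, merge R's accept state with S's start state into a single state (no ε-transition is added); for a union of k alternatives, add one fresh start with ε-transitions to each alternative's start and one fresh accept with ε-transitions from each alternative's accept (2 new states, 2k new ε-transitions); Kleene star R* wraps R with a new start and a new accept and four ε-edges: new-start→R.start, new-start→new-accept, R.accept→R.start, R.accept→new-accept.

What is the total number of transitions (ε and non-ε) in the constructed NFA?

By structural recursion:
Each of the 10 symbol leaves contributes 1 transition (1 symbol, 0 ε).
  q·q : 2 transitions (2 symbol, 0 ε)
  q ∪ q·q : 7 transitions (3 symbol, 4 ε)
  r·p·(q ∪ q·q) : 9 transitions (5 symbol, 4 ε)
  r·p : 2 transitions (2 symbol, 0 ε)
  (r·p)* : 6 transitions (2 symbol, 4 ε)
  (r·p)*·q : 7 transitions (3 symbol, 4 ε)
  ((r·p)*·q)* : 11 transitions (3 symbol, 8 ε)
  r·p·(q ∪ q·q) ∪ ((r·p)*·q)* ∪ p ∪ r : 30 transitions (10 symbol, 20 ε)

30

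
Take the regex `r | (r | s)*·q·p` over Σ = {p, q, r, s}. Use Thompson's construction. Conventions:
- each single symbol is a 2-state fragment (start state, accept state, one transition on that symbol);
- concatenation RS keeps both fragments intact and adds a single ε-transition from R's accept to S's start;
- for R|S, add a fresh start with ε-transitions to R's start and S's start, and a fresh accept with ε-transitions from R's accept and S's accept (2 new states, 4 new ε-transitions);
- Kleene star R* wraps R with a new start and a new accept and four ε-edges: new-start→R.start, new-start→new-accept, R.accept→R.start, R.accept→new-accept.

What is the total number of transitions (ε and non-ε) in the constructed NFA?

19

By structural recursion:
Each of the 5 symbol leaves contributes 1 transition (1 symbol, 0 ε).
  r | s : 6 transitions (2 symbol, 4 ε)
  (r | s)* : 10 transitions (2 symbol, 8 ε)
  (r | s)*·q·p : 14 transitions (4 symbol, 10 ε)
  r | (r | s)*·q·p : 19 transitions (5 symbol, 14 ε)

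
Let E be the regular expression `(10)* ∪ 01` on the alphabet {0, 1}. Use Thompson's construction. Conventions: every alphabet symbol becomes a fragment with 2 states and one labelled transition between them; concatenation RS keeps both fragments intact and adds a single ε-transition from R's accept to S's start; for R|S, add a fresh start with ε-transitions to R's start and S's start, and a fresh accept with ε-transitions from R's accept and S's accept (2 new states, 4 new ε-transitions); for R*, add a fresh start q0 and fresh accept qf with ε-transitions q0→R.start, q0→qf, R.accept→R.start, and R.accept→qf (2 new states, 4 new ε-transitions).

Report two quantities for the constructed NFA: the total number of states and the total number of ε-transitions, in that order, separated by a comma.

12, 10

Recursing over subexpressions:
Each of the 4 symbol leaves contributes 2 states and 0 ε-transitions.
  10 : 4 states, 1 ε-transition
  (10)* : 6 states, 5 ε-transitions
  01 : 4 states, 1 ε-transition
  (10)* ∪ 01 : 12 states, 10 ε-transitions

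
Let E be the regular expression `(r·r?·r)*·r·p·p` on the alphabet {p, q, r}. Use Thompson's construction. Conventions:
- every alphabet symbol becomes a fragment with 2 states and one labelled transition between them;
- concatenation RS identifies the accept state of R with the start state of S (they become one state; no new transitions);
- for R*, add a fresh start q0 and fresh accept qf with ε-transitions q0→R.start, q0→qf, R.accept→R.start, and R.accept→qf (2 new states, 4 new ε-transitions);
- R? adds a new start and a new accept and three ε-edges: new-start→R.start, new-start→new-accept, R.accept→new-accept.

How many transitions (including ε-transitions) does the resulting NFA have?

Bottom-up over the parse tree:
Each of the 6 symbol leaves contributes 1 transition (1 symbol, 0 ε).
  r? : 4 transitions (1 symbol, 3 ε)
  r·r?·r : 6 transitions (3 symbol, 3 ε)
  (r·r?·r)* : 10 transitions (3 symbol, 7 ε)
  (r·r?·r)*·r·p·p : 13 transitions (6 symbol, 7 ε)

13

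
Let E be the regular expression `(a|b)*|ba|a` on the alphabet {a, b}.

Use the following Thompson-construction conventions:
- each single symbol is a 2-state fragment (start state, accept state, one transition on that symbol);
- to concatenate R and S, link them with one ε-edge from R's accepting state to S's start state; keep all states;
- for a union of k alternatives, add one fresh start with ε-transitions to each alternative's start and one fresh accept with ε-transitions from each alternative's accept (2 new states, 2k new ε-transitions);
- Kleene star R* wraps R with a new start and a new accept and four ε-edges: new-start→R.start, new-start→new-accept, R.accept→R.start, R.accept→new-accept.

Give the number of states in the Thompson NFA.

16

Building bottom-up:
Each of the 5 symbol leaves contributes a 2-state fragment.
  a|b = 6 states
  (a|b)* = 8 states
  ba = 4 states
  (a|b)*|ba|a = 16 states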